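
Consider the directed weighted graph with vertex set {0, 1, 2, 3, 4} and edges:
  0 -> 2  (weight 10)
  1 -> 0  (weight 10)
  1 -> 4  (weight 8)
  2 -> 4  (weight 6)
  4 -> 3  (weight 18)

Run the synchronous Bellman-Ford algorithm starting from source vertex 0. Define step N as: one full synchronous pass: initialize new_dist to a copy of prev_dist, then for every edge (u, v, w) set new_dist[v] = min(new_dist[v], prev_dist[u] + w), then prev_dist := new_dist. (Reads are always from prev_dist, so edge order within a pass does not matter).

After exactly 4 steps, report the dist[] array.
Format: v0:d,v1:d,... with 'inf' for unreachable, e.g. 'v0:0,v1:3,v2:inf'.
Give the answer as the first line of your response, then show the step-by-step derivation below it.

v0:0,v1:inf,v2:10,v3:34,v4:16

step 1: dist = v0:0,v1:inf,v2:10,v3:inf,v4:inf
step 2: dist = v0:0,v1:inf,v2:10,v3:inf,v4:16
step 3: dist = v0:0,v1:inf,v2:10,v3:34,v4:16
step 4: dist = v0:0,v1:inf,v2:10,v3:34,v4:16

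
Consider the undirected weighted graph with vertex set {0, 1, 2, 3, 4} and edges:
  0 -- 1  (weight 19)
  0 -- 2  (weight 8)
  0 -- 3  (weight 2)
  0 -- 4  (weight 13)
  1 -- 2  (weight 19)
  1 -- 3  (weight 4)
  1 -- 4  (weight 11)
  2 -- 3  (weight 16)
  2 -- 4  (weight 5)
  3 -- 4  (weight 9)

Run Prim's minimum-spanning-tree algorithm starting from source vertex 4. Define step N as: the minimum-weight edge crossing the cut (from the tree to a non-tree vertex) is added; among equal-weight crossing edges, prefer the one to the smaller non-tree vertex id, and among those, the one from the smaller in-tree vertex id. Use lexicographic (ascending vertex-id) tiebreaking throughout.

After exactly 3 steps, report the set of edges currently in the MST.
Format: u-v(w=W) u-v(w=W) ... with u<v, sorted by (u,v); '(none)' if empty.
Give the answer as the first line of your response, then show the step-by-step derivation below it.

0-2(w=8) 0-3(w=2) 2-4(w=5)

step 1: add edge 2-4 (w=5); MST = {2-4(w=5)}
step 2: add edge 0-2 (w=8); MST = {0-2(w=8) 2-4(w=5)}
step 3: add edge 0-3 (w=2); MST = {0-2(w=8) 0-3(w=2) 2-4(w=5)}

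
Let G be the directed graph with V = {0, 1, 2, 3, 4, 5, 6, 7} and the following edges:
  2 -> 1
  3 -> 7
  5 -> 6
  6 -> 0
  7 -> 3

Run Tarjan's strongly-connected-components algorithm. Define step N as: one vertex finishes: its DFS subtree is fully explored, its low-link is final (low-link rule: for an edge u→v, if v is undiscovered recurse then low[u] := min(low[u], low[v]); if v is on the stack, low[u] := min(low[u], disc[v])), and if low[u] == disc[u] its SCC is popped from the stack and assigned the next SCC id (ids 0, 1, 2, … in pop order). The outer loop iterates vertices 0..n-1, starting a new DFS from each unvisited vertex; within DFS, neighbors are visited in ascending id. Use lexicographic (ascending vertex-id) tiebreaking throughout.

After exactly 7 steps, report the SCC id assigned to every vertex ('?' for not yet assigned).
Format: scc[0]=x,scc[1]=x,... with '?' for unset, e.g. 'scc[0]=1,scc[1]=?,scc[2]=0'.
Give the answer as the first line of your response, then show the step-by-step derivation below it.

scc[0]=0,scc[1]=1,scc[2]=2,scc[3]=3,scc[4]=4,scc[5]=?,scc[6]=5,scc[7]=3

step 1: low=(low[0]=0,low[1]=?,low[2]=?,low[3]=?,low[4]=?,low[5]=?,low[6]=?,low[7]=?); scc=(scc[0]=0,scc[1]=?,scc[2]=?,scc[3]=?,scc[4]=?,scc[5]=?,scc[6]=?,scc[7]=?)
step 2: low=(low[0]=0,low[1]=1,low[2]=?,low[3]=?,low[4]=?,low[5]=?,low[6]=?,low[7]=?); scc=(scc[0]=0,scc[1]=1,scc[2]=?,scc[3]=?,scc[4]=?,scc[5]=?,scc[6]=?,scc[7]=?)
step 3: low=(low[0]=0,low[1]=1,low[2]=2,low[3]=?,low[4]=?,low[5]=?,low[6]=?,low[7]=?); scc=(scc[0]=0,scc[1]=1,scc[2]=2,scc[3]=?,scc[4]=?,scc[5]=?,scc[6]=?,scc[7]=?)
step 4: low=(low[0]=0,low[1]=1,low[2]=2,low[3]=3,low[4]=?,low[5]=?,low[6]=?,low[7]=3); scc=(scc[0]=0,scc[1]=1,scc[2]=2,scc[3]=?,scc[4]=?,scc[5]=?,scc[6]=?,scc[7]=?)
step 5: low=(low[0]=0,low[1]=1,low[2]=2,low[3]=3,low[4]=?,low[5]=?,low[6]=?,low[7]=3); scc=(scc[0]=0,scc[1]=1,scc[2]=2,scc[3]=3,scc[4]=?,scc[5]=?,scc[6]=?,scc[7]=3)
step 6: low=(low[0]=0,low[1]=1,low[2]=2,low[3]=3,low[4]=5,low[5]=?,low[6]=?,low[7]=3); scc=(scc[0]=0,scc[1]=1,scc[2]=2,scc[3]=3,scc[4]=4,scc[5]=?,scc[6]=?,scc[7]=3)
step 7: low=(low[0]=0,low[1]=1,low[2]=2,low[3]=3,low[4]=5,low[5]=6,low[6]=7,low[7]=3); scc=(scc[0]=0,scc[1]=1,scc[2]=2,scc[3]=3,scc[4]=4,scc[5]=?,scc[6]=5,scc[7]=3)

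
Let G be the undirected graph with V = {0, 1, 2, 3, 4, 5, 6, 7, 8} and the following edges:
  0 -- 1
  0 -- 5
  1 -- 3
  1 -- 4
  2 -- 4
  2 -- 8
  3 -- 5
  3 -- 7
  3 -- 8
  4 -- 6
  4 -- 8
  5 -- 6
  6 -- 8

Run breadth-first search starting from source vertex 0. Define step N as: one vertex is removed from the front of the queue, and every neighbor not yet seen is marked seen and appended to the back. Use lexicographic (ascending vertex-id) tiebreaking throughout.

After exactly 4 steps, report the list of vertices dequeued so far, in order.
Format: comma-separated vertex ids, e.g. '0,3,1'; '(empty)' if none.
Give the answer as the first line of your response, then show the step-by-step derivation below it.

0,1,5,3

step 1: dequeue 0; queue=[1,5]; order=0
step 2: dequeue 1; queue=[5,3,4]; order=0,1
step 3: dequeue 5; queue=[3,4,6]; order=0,1,5
step 4: dequeue 3; queue=[4,6,7,8]; order=0,1,5,3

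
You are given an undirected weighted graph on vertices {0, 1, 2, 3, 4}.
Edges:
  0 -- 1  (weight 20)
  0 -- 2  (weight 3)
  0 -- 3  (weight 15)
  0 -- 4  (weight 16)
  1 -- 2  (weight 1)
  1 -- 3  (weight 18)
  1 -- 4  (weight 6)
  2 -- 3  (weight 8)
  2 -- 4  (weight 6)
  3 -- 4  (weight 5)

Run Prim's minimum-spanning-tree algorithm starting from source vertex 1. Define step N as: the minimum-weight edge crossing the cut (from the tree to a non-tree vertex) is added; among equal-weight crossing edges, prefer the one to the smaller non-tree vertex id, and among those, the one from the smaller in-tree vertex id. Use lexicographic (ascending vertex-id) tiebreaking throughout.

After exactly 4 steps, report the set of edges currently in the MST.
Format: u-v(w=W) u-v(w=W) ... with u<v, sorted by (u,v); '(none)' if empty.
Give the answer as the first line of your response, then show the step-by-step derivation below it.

0-2(w=3) 1-2(w=1) 1-4(w=6) 3-4(w=5)

step 1: add edge 1-2 (w=1); MST = {1-2(w=1)}
step 2: add edge 0-2 (w=3); MST = {0-2(w=3) 1-2(w=1)}
step 3: add edge 1-4 (w=6); MST = {0-2(w=3) 1-2(w=1) 1-4(w=6)}
step 4: add edge 3-4 (w=5); MST = {0-2(w=3) 1-2(w=1) 1-4(w=6) 3-4(w=5)}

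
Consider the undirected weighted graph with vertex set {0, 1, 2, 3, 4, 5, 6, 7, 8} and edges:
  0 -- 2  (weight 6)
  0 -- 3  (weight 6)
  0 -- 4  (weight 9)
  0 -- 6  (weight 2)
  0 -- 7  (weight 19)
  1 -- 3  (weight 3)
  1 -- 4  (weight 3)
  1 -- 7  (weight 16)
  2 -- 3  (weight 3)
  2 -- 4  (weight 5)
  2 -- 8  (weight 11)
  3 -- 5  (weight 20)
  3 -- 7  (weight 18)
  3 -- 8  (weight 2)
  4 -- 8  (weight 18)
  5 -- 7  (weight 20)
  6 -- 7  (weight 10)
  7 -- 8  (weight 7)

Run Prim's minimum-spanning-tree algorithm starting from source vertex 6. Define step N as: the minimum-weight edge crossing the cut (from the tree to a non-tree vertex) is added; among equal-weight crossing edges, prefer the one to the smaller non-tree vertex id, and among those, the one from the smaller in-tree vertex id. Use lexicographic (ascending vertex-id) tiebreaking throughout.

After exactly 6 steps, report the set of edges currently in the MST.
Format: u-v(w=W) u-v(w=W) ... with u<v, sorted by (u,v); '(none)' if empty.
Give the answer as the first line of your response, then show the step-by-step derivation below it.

0-2(w=6) 0-6(w=2) 1-3(w=3) 1-4(w=3) 2-3(w=3) 3-8(w=2)

step 1: add edge 0-6 (w=2); MST = {0-6(w=2)}
step 2: add edge 0-2 (w=6); MST = {0-2(w=6) 0-6(w=2)}
step 3: add edge 2-3 (w=3); MST = {0-2(w=6) 0-6(w=2) 2-3(w=3)}
step 4: add edge 3-8 (w=2); MST = {0-2(w=6) 0-6(w=2) 2-3(w=3) 3-8(w=2)}
step 5: add edge 1-3 (w=3); MST = {0-2(w=6) 0-6(w=2) 1-3(w=3) 2-3(w=3) 3-8(w=2)}
step 6: add edge 1-4 (w=3); MST = {0-2(w=6) 0-6(w=2) 1-3(w=3) 1-4(w=3) 2-3(w=3) 3-8(w=2)}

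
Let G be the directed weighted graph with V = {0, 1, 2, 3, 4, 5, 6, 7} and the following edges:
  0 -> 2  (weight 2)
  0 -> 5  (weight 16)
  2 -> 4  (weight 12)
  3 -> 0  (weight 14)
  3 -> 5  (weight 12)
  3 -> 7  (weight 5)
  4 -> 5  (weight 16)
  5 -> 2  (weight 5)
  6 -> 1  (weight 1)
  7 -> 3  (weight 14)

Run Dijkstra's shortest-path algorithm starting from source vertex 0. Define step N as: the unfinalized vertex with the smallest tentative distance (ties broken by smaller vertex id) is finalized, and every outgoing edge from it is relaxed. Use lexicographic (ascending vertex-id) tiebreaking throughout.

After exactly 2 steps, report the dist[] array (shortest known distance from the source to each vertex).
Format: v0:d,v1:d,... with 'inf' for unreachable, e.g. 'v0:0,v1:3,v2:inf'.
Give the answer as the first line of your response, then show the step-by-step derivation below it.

v0:0,v1:inf,v2:2,v3:inf,v4:14,v5:16,v6:inf,v7:inf

step 1: dist = v0:0,v1:inf,v2:2,v3:inf,v4:inf,v5:16,v6:inf,v7:inf
step 2: dist = v0:0,v1:inf,v2:2,v3:inf,v4:14,v5:16,v6:inf,v7:inf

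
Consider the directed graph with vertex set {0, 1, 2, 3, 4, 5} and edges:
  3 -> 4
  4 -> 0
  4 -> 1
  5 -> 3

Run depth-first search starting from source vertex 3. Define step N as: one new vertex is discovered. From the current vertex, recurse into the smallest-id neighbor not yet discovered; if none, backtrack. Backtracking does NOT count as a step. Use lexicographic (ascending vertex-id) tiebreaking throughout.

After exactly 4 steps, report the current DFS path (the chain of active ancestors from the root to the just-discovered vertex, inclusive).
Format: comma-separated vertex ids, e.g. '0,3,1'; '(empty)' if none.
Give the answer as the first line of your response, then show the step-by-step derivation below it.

3,4,1

step 1: discover 3; path=3; order=3
step 2: discover 4; path=3>4; order=3,4
step 3: discover 0; path=3>4>0; order=3,4,0
step 4: discover 1; path=3>4>1; order=3,4,0,1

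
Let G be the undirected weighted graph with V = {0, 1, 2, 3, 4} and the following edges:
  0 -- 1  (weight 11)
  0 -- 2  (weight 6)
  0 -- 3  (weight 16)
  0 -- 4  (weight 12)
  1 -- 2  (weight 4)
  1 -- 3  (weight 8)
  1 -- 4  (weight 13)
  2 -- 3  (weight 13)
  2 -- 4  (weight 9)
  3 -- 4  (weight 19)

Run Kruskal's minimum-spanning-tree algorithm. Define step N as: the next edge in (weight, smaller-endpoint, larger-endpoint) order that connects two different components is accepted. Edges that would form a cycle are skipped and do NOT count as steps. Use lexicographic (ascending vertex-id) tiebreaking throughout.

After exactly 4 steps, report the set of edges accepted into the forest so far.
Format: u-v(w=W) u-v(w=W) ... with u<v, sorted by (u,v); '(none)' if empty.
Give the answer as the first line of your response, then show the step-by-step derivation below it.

0-2(w=6) 1-2(w=4) 1-3(w=8) 2-4(w=9)

step 1: add edge 1-2 (w=4); MST = {1-2(w=4)}
step 2: add edge 0-2 (w=6); MST = {0-2(w=6) 1-2(w=4)}
step 3: add edge 1-3 (w=8); MST = {0-2(w=6) 1-2(w=4) 1-3(w=8)}
step 4: add edge 2-4 (w=9); MST = {0-2(w=6) 1-2(w=4) 1-3(w=8) 2-4(w=9)}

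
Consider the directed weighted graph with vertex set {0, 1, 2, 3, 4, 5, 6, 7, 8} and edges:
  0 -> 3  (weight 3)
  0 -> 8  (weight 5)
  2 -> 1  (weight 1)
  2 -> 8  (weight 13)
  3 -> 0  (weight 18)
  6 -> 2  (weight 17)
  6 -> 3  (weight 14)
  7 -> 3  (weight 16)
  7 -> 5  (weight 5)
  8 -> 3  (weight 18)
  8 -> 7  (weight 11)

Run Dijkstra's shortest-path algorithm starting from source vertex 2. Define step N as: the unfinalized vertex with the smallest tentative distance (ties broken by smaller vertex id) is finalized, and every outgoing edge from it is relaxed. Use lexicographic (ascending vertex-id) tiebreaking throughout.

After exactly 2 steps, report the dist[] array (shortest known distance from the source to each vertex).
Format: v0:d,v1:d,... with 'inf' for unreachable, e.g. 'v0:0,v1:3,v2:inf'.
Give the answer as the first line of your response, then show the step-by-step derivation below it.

v0:inf,v1:1,v2:0,v3:inf,v4:inf,v5:inf,v6:inf,v7:inf,v8:13

step 1: dist = v0:inf,v1:1,v2:0,v3:inf,v4:inf,v5:inf,v6:inf,v7:inf,v8:13
step 2: dist = v0:inf,v1:1,v2:0,v3:inf,v4:inf,v5:inf,v6:inf,v7:inf,v8:13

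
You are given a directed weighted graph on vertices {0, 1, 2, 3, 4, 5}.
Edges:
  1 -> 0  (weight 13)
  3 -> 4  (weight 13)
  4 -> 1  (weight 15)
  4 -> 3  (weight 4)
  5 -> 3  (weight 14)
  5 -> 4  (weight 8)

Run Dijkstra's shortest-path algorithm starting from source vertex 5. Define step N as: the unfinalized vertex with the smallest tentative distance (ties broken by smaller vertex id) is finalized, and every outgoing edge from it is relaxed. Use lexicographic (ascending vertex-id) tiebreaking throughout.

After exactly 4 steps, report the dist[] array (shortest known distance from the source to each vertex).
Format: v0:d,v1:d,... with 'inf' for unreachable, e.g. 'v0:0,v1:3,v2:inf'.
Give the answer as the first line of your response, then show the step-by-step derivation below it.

v0:36,v1:23,v2:inf,v3:12,v4:8,v5:0

step 1: dist = v0:inf,v1:inf,v2:inf,v3:14,v4:8,v5:0
step 2: dist = v0:inf,v1:23,v2:inf,v3:12,v4:8,v5:0
step 3: dist = v0:inf,v1:23,v2:inf,v3:12,v4:8,v5:0
step 4: dist = v0:36,v1:23,v2:inf,v3:12,v4:8,v5:0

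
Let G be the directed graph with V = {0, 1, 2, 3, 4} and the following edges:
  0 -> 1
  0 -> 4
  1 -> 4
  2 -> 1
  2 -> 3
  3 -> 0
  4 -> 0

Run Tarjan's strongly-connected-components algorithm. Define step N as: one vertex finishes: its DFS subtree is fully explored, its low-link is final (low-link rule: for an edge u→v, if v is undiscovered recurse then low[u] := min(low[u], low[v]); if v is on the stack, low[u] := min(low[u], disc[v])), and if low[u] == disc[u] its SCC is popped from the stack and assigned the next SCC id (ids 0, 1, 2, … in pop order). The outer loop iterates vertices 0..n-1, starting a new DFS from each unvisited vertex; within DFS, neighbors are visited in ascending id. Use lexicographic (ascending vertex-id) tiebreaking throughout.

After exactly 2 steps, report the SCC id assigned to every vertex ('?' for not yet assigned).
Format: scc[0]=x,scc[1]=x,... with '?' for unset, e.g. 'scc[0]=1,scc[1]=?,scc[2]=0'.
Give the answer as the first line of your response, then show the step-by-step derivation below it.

scc[0]=?,scc[1]=?,scc[2]=?,scc[3]=?,scc[4]=?

step 1: low=(low[0]=0,low[1]=1,low[2]=?,low[3]=?,low[4]=0); scc=(scc[0]=?,scc[1]=?,scc[2]=?,scc[3]=?,scc[4]=?)
step 2: low=(low[0]=0,low[1]=0,low[2]=?,low[3]=?,low[4]=0); scc=(scc[0]=?,scc[1]=?,scc[2]=?,scc[3]=?,scc[4]=?)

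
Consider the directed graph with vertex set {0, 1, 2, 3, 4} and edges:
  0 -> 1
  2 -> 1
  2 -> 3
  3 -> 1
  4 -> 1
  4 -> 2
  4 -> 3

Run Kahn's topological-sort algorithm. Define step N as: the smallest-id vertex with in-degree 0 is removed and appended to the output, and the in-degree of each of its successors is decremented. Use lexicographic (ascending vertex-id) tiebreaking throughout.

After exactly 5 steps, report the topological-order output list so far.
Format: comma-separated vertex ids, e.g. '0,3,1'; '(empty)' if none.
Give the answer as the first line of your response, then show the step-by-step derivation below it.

0,4,2,3,1

step 1: output 0; order=[0]; indeg=(0,3,1,2,0)
step 2: output 4; order=[0,4]; indeg=(0,2,0,1,0)
step 3: output 2; order=[0,4,2]; indeg=(0,1,0,0,0)
step 4: output 3; order=[0,4,2,3]; indeg=(0,0,0,0,0)
step 5: output 1; order=[0,4,2,3,1]; indeg=(0,0,0,0,0)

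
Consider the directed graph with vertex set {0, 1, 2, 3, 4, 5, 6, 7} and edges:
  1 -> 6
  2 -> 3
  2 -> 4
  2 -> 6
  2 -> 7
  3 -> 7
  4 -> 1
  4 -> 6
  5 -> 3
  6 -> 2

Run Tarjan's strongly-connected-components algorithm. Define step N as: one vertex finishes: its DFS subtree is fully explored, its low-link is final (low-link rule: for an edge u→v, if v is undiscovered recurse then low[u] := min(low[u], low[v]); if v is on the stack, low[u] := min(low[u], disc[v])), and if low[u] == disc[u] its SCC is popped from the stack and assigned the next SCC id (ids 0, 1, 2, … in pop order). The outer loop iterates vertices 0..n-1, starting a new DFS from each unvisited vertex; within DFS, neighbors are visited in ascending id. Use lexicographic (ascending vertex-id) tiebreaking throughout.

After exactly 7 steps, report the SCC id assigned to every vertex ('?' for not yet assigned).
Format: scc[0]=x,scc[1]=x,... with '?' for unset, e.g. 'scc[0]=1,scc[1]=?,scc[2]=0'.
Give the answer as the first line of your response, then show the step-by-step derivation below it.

scc[0]=0,scc[1]=3,scc[2]=3,scc[3]=2,scc[4]=3,scc[5]=?,scc[6]=3,scc[7]=1

step 1: low=(low[0]=0,low[1]=?,low[2]=?,low[3]=?,low[4]=?,low[5]=?,low[6]=?,low[7]=?); scc=(scc[0]=0,scc[1]=?,scc[2]=?,scc[3]=?,scc[4]=?,scc[5]=?,scc[6]=?,scc[7]=?)
step 2: low=(low[0]=0,low[1]=1,low[2]=3,low[3]=4,low[4]=?,low[5]=?,low[6]=2,low[7]=5); scc=(scc[0]=0,scc[1]=?,scc[2]=?,scc[3]=?,scc[4]=?,scc[5]=?,scc[6]=?,scc[7]=1)
step 3: low=(low[0]=0,low[1]=1,low[2]=3,low[3]=4,low[4]=?,low[5]=?,low[6]=2,low[7]=5); scc=(scc[0]=0,scc[1]=?,scc[2]=?,scc[3]=2,scc[4]=?,scc[5]=?,scc[6]=?,scc[7]=1)
step 4: low=(low[0]=0,low[1]=1,low[2]=3,low[3]=4,low[4]=1,low[5]=?,low[6]=2,low[7]=5); scc=(scc[0]=0,scc[1]=?,scc[2]=?,scc[3]=2,scc[4]=?,scc[5]=?,scc[6]=?,scc[7]=1)
step 5: low=(low[0]=0,low[1]=1,low[2]=1,low[3]=4,low[4]=1,low[5]=?,low[6]=2,low[7]=5); scc=(scc[0]=0,scc[1]=?,scc[2]=?,scc[3]=2,scc[4]=?,scc[5]=?,scc[6]=?,scc[7]=1)
step 6: low=(low[0]=0,low[1]=1,low[2]=1,low[3]=4,low[4]=1,low[5]=?,low[6]=1,low[7]=5); scc=(scc[0]=0,scc[1]=?,scc[2]=?,scc[3]=2,scc[4]=?,scc[5]=?,scc[6]=?,scc[7]=1)
step 7: low=(low[0]=0,low[1]=1,low[2]=1,low[3]=4,low[4]=1,low[5]=?,low[6]=1,low[7]=5); scc=(scc[0]=0,scc[1]=3,scc[2]=3,scc[3]=2,scc[4]=3,scc[5]=?,scc[6]=3,scc[7]=1)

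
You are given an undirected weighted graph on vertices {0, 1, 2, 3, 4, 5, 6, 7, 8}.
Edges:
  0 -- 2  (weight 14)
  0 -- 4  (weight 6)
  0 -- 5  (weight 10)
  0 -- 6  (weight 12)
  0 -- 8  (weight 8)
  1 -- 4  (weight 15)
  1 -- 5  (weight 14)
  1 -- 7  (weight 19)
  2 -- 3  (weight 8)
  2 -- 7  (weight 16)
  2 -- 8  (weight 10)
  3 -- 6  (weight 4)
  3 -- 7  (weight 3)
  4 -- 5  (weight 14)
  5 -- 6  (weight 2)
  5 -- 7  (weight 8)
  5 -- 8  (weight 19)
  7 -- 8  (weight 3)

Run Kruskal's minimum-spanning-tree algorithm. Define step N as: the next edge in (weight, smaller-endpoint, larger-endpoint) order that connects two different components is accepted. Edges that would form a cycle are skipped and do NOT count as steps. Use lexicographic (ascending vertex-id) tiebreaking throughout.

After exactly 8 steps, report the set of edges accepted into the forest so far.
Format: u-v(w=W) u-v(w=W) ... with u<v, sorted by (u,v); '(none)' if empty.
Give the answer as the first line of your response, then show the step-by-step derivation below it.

0-4(w=6) 0-8(w=8) 1-5(w=14) 2-3(w=8) 3-6(w=4) 3-7(w=3) 5-6(w=2) 7-8(w=3)

step 1: add edge 5-6 (w=2); MST = {5-6(w=2)}
step 2: add edge 3-7 (w=3); MST = {3-7(w=3) 5-6(w=2)}
step 3: add edge 7-8 (w=3); MST = {3-7(w=3) 5-6(w=2) 7-8(w=3)}
step 4: add edge 3-6 (w=4); MST = {3-6(w=4) 3-7(w=3) 5-6(w=2) 7-8(w=3)}
step 5: add edge 0-4 (w=6); MST = {0-4(w=6) 3-6(w=4) 3-7(w=3) 5-6(w=2) 7-8(w=3)}
step 6: add edge 0-8 (w=8); MST = {0-4(w=6) 0-8(w=8) 3-6(w=4) 3-7(w=3) 5-6(w=2) 7-8(w=3)}
step 7: add edge 2-3 (w=8); MST = {0-4(w=6) 0-8(w=8) 2-3(w=8) 3-6(w=4) 3-7(w=3) 5-6(w=2) 7-8(w=3)}
step 8: add edge 1-5 (w=14); MST = {0-4(w=6) 0-8(w=8) 1-5(w=14) 2-3(w=8) 3-6(w=4) 3-7(w=3) 5-6(w=2) 7-8(w=3)}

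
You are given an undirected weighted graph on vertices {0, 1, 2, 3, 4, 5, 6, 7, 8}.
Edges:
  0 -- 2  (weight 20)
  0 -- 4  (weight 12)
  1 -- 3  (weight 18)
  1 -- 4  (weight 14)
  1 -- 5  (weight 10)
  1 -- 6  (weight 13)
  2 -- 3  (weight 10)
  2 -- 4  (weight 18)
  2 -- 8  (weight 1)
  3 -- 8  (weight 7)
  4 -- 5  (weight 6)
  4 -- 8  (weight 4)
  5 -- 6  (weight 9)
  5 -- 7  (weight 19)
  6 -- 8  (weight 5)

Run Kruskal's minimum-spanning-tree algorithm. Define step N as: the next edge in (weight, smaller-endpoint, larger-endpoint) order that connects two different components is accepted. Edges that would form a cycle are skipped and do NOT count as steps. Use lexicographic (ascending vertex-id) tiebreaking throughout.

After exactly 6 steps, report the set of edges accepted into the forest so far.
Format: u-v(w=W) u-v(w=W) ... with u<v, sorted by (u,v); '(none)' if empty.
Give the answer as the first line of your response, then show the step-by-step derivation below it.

1-5(w=10) 2-8(w=1) 3-8(w=7) 4-5(w=6) 4-8(w=4) 6-8(w=5)

step 1: add edge 2-8 (w=1); MST = {2-8(w=1)}
step 2: add edge 4-8 (w=4); MST = {2-8(w=1) 4-8(w=4)}
step 3: add edge 6-8 (w=5); MST = {2-8(w=1) 4-8(w=4) 6-8(w=5)}
step 4: add edge 4-5 (w=6); MST = {2-8(w=1) 4-5(w=6) 4-8(w=4) 6-8(w=5)}
step 5: add edge 3-8 (w=7); MST = {2-8(w=1) 3-8(w=7) 4-5(w=6) 4-8(w=4) 6-8(w=5)}
step 6: add edge 1-5 (w=10); MST = {1-5(w=10) 2-8(w=1) 3-8(w=7) 4-5(w=6) 4-8(w=4) 6-8(w=5)}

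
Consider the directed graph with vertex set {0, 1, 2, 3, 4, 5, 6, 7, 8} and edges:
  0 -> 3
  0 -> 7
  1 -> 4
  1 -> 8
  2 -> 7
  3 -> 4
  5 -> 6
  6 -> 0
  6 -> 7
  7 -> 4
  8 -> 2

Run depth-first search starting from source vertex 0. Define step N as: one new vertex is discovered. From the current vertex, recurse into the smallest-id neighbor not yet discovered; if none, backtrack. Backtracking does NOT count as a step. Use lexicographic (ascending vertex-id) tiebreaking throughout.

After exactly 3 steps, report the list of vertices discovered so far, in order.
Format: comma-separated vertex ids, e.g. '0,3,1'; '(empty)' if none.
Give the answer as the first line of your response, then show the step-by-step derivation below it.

0,3,4

step 1: discover 0; path=0; order=0
step 2: discover 3; path=0>3; order=0,3
step 3: discover 4; path=0>3>4; order=0,3,4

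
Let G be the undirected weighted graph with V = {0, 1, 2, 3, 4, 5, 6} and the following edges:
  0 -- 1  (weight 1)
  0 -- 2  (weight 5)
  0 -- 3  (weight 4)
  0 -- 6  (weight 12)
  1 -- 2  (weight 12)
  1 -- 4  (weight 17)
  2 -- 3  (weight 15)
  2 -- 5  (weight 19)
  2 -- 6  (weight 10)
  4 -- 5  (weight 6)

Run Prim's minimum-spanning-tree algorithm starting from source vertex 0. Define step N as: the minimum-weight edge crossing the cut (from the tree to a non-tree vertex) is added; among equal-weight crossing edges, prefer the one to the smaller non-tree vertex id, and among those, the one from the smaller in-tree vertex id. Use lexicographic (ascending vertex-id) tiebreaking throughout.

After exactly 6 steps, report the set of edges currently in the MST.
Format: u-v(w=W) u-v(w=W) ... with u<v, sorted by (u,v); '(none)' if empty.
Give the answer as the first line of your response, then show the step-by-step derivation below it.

0-1(w=1) 0-2(w=5) 0-3(w=4) 1-4(w=17) 2-6(w=10) 4-5(w=6)

step 1: add edge 0-1 (w=1); MST = {0-1(w=1)}
step 2: add edge 0-3 (w=4); MST = {0-1(w=1) 0-3(w=4)}
step 3: add edge 0-2 (w=5); MST = {0-1(w=1) 0-2(w=5) 0-3(w=4)}
step 4: add edge 2-6 (w=10); MST = {0-1(w=1) 0-2(w=5) 0-3(w=4) 2-6(w=10)}
step 5: add edge 1-4 (w=17); MST = {0-1(w=1) 0-2(w=5) 0-3(w=4) 1-4(w=17) 2-6(w=10)}
step 6: add edge 4-5 (w=6); MST = {0-1(w=1) 0-2(w=5) 0-3(w=4) 1-4(w=17) 2-6(w=10) 4-5(w=6)}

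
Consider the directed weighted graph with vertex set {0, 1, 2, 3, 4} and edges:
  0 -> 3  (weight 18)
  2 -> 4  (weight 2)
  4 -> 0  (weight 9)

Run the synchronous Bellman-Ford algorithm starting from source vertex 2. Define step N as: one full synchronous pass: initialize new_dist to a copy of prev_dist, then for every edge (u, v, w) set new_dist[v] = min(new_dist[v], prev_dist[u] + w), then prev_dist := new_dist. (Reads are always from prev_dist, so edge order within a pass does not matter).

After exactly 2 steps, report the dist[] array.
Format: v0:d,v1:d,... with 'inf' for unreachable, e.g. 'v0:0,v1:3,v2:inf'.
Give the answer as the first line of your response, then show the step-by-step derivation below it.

v0:11,v1:inf,v2:0,v3:inf,v4:2

step 1: dist = v0:inf,v1:inf,v2:0,v3:inf,v4:2
step 2: dist = v0:11,v1:inf,v2:0,v3:inf,v4:2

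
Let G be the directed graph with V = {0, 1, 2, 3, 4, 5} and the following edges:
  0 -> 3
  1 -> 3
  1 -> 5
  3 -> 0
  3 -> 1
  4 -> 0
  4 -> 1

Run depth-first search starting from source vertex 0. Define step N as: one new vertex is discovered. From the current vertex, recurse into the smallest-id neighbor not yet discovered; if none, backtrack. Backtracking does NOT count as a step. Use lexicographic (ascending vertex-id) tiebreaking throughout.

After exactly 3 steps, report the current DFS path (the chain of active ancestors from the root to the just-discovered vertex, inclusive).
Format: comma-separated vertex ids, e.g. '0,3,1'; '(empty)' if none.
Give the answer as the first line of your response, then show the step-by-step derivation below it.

0,3,1

step 1: discover 0; path=0; order=0
step 2: discover 3; path=0>3; order=0,3
step 3: discover 1; path=0>3>1; order=0,3,1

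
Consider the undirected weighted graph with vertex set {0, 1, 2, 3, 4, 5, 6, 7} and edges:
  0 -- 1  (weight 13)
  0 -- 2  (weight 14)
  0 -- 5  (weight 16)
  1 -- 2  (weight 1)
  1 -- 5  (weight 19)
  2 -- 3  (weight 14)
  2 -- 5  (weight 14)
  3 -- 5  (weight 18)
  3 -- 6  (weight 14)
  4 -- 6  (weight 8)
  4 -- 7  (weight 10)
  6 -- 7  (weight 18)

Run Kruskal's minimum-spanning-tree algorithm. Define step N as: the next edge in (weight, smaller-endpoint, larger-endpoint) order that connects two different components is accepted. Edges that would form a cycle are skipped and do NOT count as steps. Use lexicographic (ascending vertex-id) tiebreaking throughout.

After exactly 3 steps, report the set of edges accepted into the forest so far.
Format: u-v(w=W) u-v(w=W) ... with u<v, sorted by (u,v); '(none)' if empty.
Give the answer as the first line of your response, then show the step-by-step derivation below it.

1-2(w=1) 4-6(w=8) 4-7(w=10)

step 1: add edge 1-2 (w=1); MST = {1-2(w=1)}
step 2: add edge 4-6 (w=8); MST = {1-2(w=1) 4-6(w=8)}
step 3: add edge 4-7 (w=10); MST = {1-2(w=1) 4-6(w=8) 4-7(w=10)}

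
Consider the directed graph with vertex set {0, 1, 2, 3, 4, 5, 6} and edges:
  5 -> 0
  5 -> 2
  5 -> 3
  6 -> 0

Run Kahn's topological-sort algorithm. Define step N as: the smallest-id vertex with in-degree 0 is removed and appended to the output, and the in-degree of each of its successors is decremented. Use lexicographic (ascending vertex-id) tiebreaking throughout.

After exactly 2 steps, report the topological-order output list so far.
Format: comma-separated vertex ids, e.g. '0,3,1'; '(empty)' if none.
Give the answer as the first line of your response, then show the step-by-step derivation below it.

1,4

step 1: output 1; order=[1]; indeg=(2,0,1,1,0,0,0)
step 2: output 4; order=[1,4]; indeg=(2,0,1,1,0,0,0)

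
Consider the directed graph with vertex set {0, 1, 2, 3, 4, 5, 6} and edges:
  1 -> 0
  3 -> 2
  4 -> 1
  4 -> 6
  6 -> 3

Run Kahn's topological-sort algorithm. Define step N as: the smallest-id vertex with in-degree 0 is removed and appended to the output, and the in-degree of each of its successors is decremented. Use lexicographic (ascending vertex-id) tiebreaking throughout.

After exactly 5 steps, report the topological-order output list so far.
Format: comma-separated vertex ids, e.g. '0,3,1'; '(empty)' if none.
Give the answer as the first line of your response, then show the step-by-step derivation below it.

4,1,0,5,6

step 1: output 4; order=[4]; indeg=(1,0,1,1,0,0,0)
step 2: output 1; order=[4,1]; indeg=(0,0,1,1,0,0,0)
step 3: output 0; order=[4,1,0]; indeg=(0,0,1,1,0,0,0)
step 4: output 5; order=[4,1,0,5]; indeg=(0,0,1,1,0,0,0)
step 5: output 6; order=[4,1,0,5,6]; indeg=(0,0,1,0,0,0,0)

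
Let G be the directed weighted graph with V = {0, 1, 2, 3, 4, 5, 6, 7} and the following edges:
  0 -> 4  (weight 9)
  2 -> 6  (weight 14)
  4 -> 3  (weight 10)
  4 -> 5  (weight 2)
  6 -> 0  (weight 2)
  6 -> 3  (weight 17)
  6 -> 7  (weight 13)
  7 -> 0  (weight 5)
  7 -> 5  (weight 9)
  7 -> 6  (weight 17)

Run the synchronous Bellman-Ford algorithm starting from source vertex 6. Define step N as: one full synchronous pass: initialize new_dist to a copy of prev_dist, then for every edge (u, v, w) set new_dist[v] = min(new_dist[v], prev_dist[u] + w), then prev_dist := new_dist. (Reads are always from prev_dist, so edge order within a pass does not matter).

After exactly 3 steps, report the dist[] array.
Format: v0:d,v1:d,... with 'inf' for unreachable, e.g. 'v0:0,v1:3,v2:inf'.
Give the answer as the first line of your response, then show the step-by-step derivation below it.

v0:2,v1:inf,v2:inf,v3:17,v4:11,v5:13,v6:0,v7:13

step 1: dist = v0:2,v1:inf,v2:inf,v3:17,v4:inf,v5:inf,v6:0,v7:13
step 2: dist = v0:2,v1:inf,v2:inf,v3:17,v4:11,v5:22,v6:0,v7:13
step 3: dist = v0:2,v1:inf,v2:inf,v3:17,v4:11,v5:13,v6:0,v7:13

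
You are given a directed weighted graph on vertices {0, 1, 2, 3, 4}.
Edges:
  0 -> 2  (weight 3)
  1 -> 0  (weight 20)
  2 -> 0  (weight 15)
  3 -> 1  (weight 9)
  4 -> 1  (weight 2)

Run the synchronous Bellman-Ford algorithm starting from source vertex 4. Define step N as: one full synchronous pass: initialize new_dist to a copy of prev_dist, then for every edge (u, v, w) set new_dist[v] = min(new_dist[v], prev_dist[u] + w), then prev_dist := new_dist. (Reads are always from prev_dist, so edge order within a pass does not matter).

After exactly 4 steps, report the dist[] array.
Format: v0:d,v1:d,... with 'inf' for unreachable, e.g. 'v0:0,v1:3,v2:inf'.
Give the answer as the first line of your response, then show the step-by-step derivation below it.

v0:22,v1:2,v2:25,v3:inf,v4:0

step 1: dist = v0:inf,v1:2,v2:inf,v3:inf,v4:0
step 2: dist = v0:22,v1:2,v2:inf,v3:inf,v4:0
step 3: dist = v0:22,v1:2,v2:25,v3:inf,v4:0
step 4: dist = v0:22,v1:2,v2:25,v3:inf,v4:0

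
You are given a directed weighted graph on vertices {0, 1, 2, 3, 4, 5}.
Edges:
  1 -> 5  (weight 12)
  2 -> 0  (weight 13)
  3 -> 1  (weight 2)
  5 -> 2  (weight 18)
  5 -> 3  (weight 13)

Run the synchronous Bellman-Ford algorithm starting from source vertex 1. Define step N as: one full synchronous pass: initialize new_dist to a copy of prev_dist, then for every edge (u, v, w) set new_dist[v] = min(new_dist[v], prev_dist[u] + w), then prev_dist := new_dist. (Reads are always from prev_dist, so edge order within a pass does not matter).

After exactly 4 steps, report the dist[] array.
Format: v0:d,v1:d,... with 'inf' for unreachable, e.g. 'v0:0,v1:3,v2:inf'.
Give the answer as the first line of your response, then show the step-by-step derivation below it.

v0:43,v1:0,v2:30,v3:25,v4:inf,v5:12

step 1: dist = v0:inf,v1:0,v2:inf,v3:inf,v4:inf,v5:12
step 2: dist = v0:inf,v1:0,v2:30,v3:25,v4:inf,v5:12
step 3: dist = v0:43,v1:0,v2:30,v3:25,v4:inf,v5:12
step 4: dist = v0:43,v1:0,v2:30,v3:25,v4:inf,v5:12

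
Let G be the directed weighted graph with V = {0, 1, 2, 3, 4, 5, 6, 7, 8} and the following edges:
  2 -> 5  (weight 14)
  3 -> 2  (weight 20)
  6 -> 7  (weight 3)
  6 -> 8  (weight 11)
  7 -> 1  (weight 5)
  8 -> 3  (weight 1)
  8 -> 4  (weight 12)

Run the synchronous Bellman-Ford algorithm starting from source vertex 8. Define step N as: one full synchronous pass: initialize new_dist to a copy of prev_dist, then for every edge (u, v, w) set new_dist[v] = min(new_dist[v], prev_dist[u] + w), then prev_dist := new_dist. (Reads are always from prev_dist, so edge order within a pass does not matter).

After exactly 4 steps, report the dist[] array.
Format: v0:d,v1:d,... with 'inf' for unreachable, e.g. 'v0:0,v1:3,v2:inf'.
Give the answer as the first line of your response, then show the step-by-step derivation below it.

v0:inf,v1:inf,v2:21,v3:1,v4:12,v5:35,v6:inf,v7:inf,v8:0

step 1: dist = v0:inf,v1:inf,v2:inf,v3:1,v4:12,v5:inf,v6:inf,v7:inf,v8:0
step 2: dist = v0:inf,v1:inf,v2:21,v3:1,v4:12,v5:inf,v6:inf,v7:inf,v8:0
step 3: dist = v0:inf,v1:inf,v2:21,v3:1,v4:12,v5:35,v6:inf,v7:inf,v8:0
step 4: dist = v0:inf,v1:inf,v2:21,v3:1,v4:12,v5:35,v6:inf,v7:inf,v8:0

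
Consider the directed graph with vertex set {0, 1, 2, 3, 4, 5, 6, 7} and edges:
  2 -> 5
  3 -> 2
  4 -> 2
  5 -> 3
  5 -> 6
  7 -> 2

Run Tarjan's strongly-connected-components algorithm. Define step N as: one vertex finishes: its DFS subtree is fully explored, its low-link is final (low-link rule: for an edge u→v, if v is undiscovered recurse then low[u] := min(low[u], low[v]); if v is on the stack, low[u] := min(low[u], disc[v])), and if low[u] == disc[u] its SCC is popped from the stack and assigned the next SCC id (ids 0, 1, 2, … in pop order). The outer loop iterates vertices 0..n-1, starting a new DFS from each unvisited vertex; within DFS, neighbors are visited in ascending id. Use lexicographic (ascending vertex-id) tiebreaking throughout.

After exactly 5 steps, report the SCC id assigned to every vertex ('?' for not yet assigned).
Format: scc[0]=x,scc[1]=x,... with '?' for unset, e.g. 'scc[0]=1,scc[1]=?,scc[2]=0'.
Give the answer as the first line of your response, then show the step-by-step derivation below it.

scc[0]=0,scc[1]=1,scc[2]=?,scc[3]=?,scc[4]=?,scc[5]=?,scc[6]=2,scc[7]=?

step 1: low=(low[0]=0,low[1]=?,low[2]=?,low[3]=?,low[4]=?,low[5]=?,low[6]=?,low[7]=?); scc=(scc[0]=0,scc[1]=?,scc[2]=?,scc[3]=?,scc[4]=?,scc[5]=?,scc[6]=?,scc[7]=?)
step 2: low=(low[0]=0,low[1]=1,low[2]=?,low[3]=?,low[4]=?,low[5]=?,low[6]=?,low[7]=?); scc=(scc[0]=0,scc[1]=1,scc[2]=?,scc[3]=?,scc[4]=?,scc[5]=?,scc[6]=?,scc[7]=?)
step 3: low=(low[0]=0,low[1]=1,low[2]=2,low[3]=2,low[4]=?,low[5]=3,low[6]=?,low[7]=?); scc=(scc[0]=0,scc[1]=1,scc[2]=?,scc[3]=?,scc[4]=?,scc[5]=?,scc[6]=?,scc[7]=?)
step 4: low=(low[0]=0,low[1]=1,low[2]=2,low[3]=2,low[4]=?,low[5]=2,low[6]=5,low[7]=?); scc=(scc[0]=0,scc[1]=1,scc[2]=?,scc[3]=?,scc[4]=?,scc[5]=?,scc[6]=2,scc[7]=?)
step 5: low=(low[0]=0,low[1]=1,low[2]=2,low[3]=2,low[4]=?,low[5]=2,low[6]=5,low[7]=?); scc=(scc[0]=0,scc[1]=1,scc[2]=?,scc[3]=?,scc[4]=?,scc[5]=?,scc[6]=2,scc[7]=?)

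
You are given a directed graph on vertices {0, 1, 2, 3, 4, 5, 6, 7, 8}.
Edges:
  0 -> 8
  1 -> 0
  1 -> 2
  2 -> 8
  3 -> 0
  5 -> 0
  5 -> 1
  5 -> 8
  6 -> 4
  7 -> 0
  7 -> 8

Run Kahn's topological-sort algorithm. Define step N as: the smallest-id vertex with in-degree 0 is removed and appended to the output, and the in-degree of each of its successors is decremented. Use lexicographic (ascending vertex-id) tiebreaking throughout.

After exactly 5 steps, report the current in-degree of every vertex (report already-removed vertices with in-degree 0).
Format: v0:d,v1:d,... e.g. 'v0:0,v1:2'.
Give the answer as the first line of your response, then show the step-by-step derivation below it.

v0:1,v1:0,v2:0,v3:0,v4:0,v5:0,v6:0,v7:0,v8:2

step 1: output 3; order=[3]; indeg=(3,1,1,0,1,0,0,0,4)
step 2: output 5; order=[3,5]; indeg=(2,0,1,0,1,0,0,0,3)
step 3: output 1; order=[3,5,1]; indeg=(1,0,0,0,1,0,0,0,3)
step 4: output 2; order=[3,5,1,2]; indeg=(1,0,0,0,1,0,0,0,2)
step 5: output 6; order=[3,5,1,2,6]; indeg=(1,0,0,0,0,0,0,0,2)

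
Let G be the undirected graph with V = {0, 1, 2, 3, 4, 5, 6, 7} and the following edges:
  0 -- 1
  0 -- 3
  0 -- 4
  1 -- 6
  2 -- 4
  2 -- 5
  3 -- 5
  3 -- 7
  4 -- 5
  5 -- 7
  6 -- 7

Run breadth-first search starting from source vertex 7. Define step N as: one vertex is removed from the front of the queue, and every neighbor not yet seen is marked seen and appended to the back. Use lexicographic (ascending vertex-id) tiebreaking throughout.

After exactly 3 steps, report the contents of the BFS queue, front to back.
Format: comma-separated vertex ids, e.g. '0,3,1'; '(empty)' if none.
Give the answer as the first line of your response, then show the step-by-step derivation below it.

6,0,2,4

step 1: dequeue 7; queue=[3,5,6]; order=7
step 2: dequeue 3; queue=[5,6,0]; order=7,3
step 3: dequeue 5; queue=[6,0,2,4]; order=7,3,5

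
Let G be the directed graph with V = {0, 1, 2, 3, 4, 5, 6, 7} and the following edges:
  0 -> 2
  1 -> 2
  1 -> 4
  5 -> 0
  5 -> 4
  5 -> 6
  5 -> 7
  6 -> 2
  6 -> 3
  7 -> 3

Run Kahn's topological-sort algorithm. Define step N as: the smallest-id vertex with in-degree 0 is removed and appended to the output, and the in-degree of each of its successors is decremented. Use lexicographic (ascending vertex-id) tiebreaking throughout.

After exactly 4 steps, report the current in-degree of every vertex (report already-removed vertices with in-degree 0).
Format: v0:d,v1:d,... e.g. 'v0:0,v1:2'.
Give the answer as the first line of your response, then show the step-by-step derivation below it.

v0:0,v1:0,v2:1,v3:2,v4:0,v5:0,v6:0,v7:0

step 1: output 1; order=[1]; indeg=(1,0,2,2,1,0,1,1)
step 2: output 5; order=[1,5]; indeg=(0,0,2,2,0,0,0,0)
step 3: output 0; order=[1,5,0]; indeg=(0,0,1,2,0,0,0,0)
step 4: output 4; order=[1,5,0,4]; indeg=(0,0,1,2,0,0,0,0)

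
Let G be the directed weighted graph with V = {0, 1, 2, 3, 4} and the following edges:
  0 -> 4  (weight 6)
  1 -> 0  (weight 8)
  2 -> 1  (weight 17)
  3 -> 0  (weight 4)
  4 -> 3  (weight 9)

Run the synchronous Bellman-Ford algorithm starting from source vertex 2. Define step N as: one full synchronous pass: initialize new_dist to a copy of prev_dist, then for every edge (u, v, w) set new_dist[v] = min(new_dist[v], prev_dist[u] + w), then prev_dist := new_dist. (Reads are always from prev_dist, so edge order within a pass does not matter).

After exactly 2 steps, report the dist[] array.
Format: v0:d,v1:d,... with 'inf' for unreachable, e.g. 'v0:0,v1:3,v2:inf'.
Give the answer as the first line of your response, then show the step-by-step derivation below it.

v0:25,v1:17,v2:0,v3:inf,v4:inf

step 1: dist = v0:inf,v1:17,v2:0,v3:inf,v4:inf
step 2: dist = v0:25,v1:17,v2:0,v3:inf,v4:inf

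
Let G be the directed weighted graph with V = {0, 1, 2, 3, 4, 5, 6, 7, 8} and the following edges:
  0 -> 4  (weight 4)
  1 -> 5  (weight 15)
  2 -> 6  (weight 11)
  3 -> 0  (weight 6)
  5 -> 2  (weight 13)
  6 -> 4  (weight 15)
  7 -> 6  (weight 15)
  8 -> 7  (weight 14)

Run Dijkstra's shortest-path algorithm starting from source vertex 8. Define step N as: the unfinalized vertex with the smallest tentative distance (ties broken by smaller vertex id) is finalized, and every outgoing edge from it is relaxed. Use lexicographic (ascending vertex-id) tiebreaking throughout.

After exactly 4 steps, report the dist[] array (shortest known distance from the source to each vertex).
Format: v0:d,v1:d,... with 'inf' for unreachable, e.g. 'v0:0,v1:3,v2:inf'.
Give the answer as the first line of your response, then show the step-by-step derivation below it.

v0:inf,v1:inf,v2:inf,v3:inf,v4:44,v5:inf,v6:29,v7:14,v8:0

step 1: dist = v0:inf,v1:inf,v2:inf,v3:inf,v4:inf,v5:inf,v6:inf,v7:14,v8:0
step 2: dist = v0:inf,v1:inf,v2:inf,v3:inf,v4:inf,v5:inf,v6:29,v7:14,v8:0
step 3: dist = v0:inf,v1:inf,v2:inf,v3:inf,v4:44,v5:inf,v6:29,v7:14,v8:0
step 4: dist = v0:inf,v1:inf,v2:inf,v3:inf,v4:44,v5:inf,v6:29,v7:14,v8:0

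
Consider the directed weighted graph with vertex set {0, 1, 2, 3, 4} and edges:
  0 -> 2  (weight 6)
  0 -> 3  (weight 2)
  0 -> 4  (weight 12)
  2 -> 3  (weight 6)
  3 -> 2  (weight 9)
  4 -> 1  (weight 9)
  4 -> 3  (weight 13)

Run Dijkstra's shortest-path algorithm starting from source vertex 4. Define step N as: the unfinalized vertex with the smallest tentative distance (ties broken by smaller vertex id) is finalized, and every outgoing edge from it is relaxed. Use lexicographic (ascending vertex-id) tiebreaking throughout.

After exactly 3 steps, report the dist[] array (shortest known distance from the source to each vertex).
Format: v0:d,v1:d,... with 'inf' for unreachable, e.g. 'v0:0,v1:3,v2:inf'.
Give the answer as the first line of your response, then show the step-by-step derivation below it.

v0:inf,v1:9,v2:22,v3:13,v4:0

step 1: dist = v0:inf,v1:9,v2:inf,v3:13,v4:0
step 2: dist = v0:inf,v1:9,v2:inf,v3:13,v4:0
step 3: dist = v0:inf,v1:9,v2:22,v3:13,v4:0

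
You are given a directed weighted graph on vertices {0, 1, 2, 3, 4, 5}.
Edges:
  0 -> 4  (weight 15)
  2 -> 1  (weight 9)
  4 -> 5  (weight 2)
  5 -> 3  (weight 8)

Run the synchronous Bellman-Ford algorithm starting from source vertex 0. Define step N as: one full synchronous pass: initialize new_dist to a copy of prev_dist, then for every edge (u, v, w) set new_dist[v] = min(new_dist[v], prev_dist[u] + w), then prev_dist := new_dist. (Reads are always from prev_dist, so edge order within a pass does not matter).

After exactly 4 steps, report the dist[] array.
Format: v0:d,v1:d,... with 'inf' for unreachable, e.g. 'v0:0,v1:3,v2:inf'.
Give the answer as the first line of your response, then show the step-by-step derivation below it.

v0:0,v1:inf,v2:inf,v3:25,v4:15,v5:17

step 1: dist = v0:0,v1:inf,v2:inf,v3:inf,v4:15,v5:inf
step 2: dist = v0:0,v1:inf,v2:inf,v3:inf,v4:15,v5:17
step 3: dist = v0:0,v1:inf,v2:inf,v3:25,v4:15,v5:17
step 4: dist = v0:0,v1:inf,v2:inf,v3:25,v4:15,v5:17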